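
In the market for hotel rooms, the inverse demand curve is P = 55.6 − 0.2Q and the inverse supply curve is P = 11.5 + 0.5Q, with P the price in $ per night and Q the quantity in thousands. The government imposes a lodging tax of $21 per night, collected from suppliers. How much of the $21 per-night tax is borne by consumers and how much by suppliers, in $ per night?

Inverting to Q(P) form: Qd = 278 − 5P; Qs = 2P − 23.
Before the tax: set 278 − 5P = 2P − 23 → P* = $43, Q* = 63.
With the tax collected from suppliers, supply shifts: Qs = 2(P − 21) − 23.
New equilibrium: consumers pay $49, suppliers receive $28, Q = 33. (Wedge: Pb − Ps = 21.)
Burden on consumers: $6; on suppliers: $15. (They sum to $21.)
The less price-elastic side of the market bears the larger share of a per-unit tax.

Consumers bear $6 per night; suppliers bear $15 per night.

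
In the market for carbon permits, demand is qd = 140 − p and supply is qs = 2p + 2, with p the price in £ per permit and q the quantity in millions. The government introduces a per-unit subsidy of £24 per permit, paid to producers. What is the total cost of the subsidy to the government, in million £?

Government outlay = £2640 million.

Without the subsidy, 140 − p = 2p + 2 gives 3p = 138, so p* = £46 and q* = 94.
With a per-unit subsidy paid to producers, each receives p + 24 per unit sold, so supply becomes qs = 2(p + 24) + 2.
New equilibrium: consumers pay £30, producers receive £54, q = 110. (Wedge: pb − ps = −24.)
Outlay = t · Q = 24 · 110 = £2640.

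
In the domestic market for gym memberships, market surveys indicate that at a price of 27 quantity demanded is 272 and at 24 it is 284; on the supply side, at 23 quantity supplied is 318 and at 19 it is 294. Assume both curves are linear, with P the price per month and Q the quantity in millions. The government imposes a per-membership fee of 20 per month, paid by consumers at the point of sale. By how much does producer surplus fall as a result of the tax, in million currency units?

Demand slope: (284 − 272)/(24 − 27) = -4, so Qd = 380 − 4P.
Supply slope: (294 − 318)/(19 − 23) = 6, so Qs = 6P + 180.
Before the tax: set 380 − 4P = 6P + 180 → P* = 20, Q* = 300.
With the tax collected from consumers, demand (in seller-price terms) shifts: Qd = 380 − 4(P + 20).
New equilibrium: consumers pay 32, producers receive 12, Q = 252. (Wedge: Pb − Ps = 20.)
ΔPS is the trapezoid between Q = 252 and Q = 300 of height 8: ½ · (300 + 252) · 8 = 2208.

Producer surplus falls by 2208 million.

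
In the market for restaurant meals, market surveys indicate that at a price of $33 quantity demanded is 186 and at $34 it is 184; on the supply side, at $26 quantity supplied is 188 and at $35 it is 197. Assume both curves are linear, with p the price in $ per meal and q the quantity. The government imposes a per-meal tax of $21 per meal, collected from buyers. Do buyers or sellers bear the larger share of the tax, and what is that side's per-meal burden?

Demand slope: (184 − 186)/(34 − 33) = -2, so qd = 252 − 2p.
Supply slope: (197 − 188)/(35 − 26) = 1, so qs = p + 162.
Without the tax, 252 − 2p = p + 162 gives 3p = 90, so p* = $30 and q* = 192.
With the tax collected from buyers, demand (in seller-price terms) shifts: qd = 252 − 2(p + 21).
Solving gives q = 178 with buyers paying $37 and sellers receiving $16 (the $21 wedge).
Per-meal burden: buyers $7, sellers $14.
Sellers take the larger share because supply is less price-elastic here (demand slope 2 vs supply slope 1).

Sellers bear the larger share: $14 per meal.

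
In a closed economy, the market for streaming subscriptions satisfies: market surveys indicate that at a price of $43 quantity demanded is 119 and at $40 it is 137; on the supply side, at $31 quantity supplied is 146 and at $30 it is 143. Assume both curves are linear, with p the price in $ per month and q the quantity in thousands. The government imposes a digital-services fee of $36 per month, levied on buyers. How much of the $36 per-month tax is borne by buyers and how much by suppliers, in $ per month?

Buyers bear $12 per month; suppliers bear $24 per month.

Demand slope: (137 − 119)/(40 − 43) = -6, so qd = 377 − 6p.
Supply slope: (143 − 146)/(30 − 31) = 3, so qs = 3p + 53.
Without the tax, 377 − 6p = 3p + 53 gives 9p = 324, so p* = $36 and q* = 161.
With the tax collected from buyers, demand (in seller-price terms) shifts: qd = 377 − 6(p + 36).
New equilibrium: buyers pay $48, suppliers receive $12, q = 89. (Wedge: pb − ps = 36.)
Burden on buyers: $12; on suppliers: $24. (They sum to $36.)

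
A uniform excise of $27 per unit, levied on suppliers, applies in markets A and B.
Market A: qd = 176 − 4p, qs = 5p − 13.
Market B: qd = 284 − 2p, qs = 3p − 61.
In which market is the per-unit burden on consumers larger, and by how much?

Market B, by $1.2.

Market A: pre-tax p* = $21, q* = 92; post-tax q = 32; per-unit burden on consumers = $15.
Market B: pre-tax p* = $69, q* = 146; post-tax q = 113.6; per-unit burden on consumers = $16.2.
Difference: $15 vs $16.2 → market B is larger by $1.2.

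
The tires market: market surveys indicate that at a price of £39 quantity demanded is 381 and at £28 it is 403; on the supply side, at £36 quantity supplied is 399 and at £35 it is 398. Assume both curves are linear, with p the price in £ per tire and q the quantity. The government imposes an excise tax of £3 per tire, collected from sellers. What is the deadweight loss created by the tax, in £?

Demand slope: (403 − 381)/(28 − 39) = -2, so qd = 459 − 2p.
Supply slope: (398 − 399)/(35 − 36) = 1, so qs = p + 363.
Before the tax: set 459 − 2p = p + 363 → p* = £32, q* = 395.
With the tax collected from sellers, supply shifts: qs = (p − 3) + 363.
Solving gives q = 393 with consumers paying £33 and sellers receiving £30 (the £3 wedge).
Quantity falls by |ΔQ| = |395 − 393| = 2.
DWL = ½ · t · |ΔQ| = ½ · 3 · 2 = £3.

Deadweight loss = £3.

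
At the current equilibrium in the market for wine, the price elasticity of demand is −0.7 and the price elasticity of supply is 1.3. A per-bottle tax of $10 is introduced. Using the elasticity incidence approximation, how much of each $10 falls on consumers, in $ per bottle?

Consumers bear ≈ $6.5 per bottle.

Incidence ratio: consumers' share ≈ εs / (εs + |εd|) = 1.3 / (1.3 + 0.7) = 0.65.
So consumers bear ≈ 0.65 × $10 = $6.5; sellers bear $3.5.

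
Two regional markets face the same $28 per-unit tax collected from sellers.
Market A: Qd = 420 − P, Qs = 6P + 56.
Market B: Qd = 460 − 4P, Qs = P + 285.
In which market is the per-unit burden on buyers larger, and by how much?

Market A, by $18.4.

Market A: pre-tax P* = $52, Q* = 368; post-tax Q = 344; per-unit burden on buyers = $24.
Market B: pre-tax P* = $35, Q* = 320; post-tax Q = 297.6; per-unit burden on buyers = $5.6.
Difference: $24 vs $5.6 → market A is larger by $18.4.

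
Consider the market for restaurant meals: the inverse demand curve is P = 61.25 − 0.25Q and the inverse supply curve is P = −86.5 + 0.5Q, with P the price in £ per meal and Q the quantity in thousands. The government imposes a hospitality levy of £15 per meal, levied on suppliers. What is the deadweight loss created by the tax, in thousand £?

Deadweight loss = £150 thousand.

Rewrite in direct form: Qd = 245 − 4P and Qs = 2P + 173.
Before the tax: set 245 − 4P = 2P + 173 → P* = £12, Q* = 197.
With the tax collected from suppliers, supply shifts: Qs = 2(P − 15) + 173.
Solving gives Q = 177 with consumers paying £17 and suppliers receiving £2 (the £15 wedge).
Quantity falls by |ΔQ| = |197 − 177| = 20.
DWL = ½ · t · |ΔQ| = ½ · 15 · 20 = £150.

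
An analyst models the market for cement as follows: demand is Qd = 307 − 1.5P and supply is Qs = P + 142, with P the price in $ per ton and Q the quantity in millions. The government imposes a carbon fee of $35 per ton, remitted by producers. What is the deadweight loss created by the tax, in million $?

Before the tax: set 307 − 1.5P = P + 142 → P* = $66, Q* = 208.
With the tax collected from producers, supply shifts: Qs = (P − 35) + 142.
Solving gives Q = 187 with consumers paying $80 and producers receiving $45 (the $35 wedge).
Quantity falls by |ΔQ| = |208 − 187| = 21.
DWL = ½ · t · |ΔQ| = ½ · 35 · 21 = $367.5.

Deadweight loss = $367.5 million.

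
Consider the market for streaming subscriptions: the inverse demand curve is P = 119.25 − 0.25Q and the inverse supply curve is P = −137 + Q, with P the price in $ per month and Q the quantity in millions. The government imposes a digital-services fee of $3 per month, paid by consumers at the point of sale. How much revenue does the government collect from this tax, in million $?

Tax revenue = $607.8 million.

Inverting to Q(P) form: Qd = 477 − 4P; Qs = P + 137.
Before the tax: set 477 − 4P = P + 137 → P* = $68, Q* = 205.
With the tax collected from consumers, demand (in seller-price terms) shifts: Qd = 477 − 4(P + 3).
New equilibrium: consumers pay $68.6, suppliers receive $65.6, Q = 202.6. (Wedge: Pb − Ps = 3.)
Revenue = t · Q = 3 · 202.6 = $607.8.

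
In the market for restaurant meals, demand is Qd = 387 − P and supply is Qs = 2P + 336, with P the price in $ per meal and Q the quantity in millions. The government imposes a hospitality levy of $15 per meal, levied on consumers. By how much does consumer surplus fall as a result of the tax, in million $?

Consumer surplus falls by $3650 million.

Before the tax: set 387 − P = 2P + 336 → P* = $17, Q* = 370.
With the tax collected from consumers, demand (in seller-price terms) shifts: Qd = 387 − (P + 15).
New equilibrium: consumers pay $27, sellers receive $12, Q = 360. (Wedge: Pb − Ps = 15.)
ΔCS is the trapezoid between Q = 360 and Q = 370 of height $10: ½ · (370 + 360) · 10 = $3650.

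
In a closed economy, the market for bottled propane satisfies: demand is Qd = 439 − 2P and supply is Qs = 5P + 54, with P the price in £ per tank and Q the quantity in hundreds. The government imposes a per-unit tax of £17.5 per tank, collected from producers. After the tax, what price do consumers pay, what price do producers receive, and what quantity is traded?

Consumers pay £67.5; producers receive £50; quantity = 304.

Before the tax: set 439 − 2P = 5P + 54 → P* = £55, Q* = 329.
With the tax collected from producers, supply shifts: Qs = 5(P − 17.5) + 54.
Solving gives Q = 304 with consumers paying £67.5 and producers receiving £50 (the £17.5 wedge).
The less price-elastic side of the market bears the larger share of a per-unit tax.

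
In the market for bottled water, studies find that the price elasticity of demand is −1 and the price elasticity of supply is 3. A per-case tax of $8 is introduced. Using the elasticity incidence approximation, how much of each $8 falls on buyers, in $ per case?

Buyers bear ≈ $6 per case.

Incidence ratio: buyers' share ≈ εs / (εs + |εd|) = 3 / (3 + 1) = 0.75.
So buyers bear ≈ 0.75 × $8 = $6; sellers bear $2.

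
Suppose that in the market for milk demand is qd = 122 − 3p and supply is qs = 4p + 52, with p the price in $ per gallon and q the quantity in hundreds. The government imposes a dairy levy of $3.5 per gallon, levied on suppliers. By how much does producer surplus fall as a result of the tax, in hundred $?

Producer surplus falls by $133.5 hundred.

Without the tax, 122 − 3p = 4p + 52 gives 7p = 70, so p* = $10 and q* = 92.
With the tax collected from suppliers, supply shifts: qs = 4(p − 3.5) + 52.
New equilibrium: consumers pay $12, suppliers receive $8.5, q = 86. (Wedge: pb − ps = 3.5.)
ΔPS is the trapezoid between Q = 86 and Q = 92 of height $1.5: ½ · (92 + 86) · 1.5 = $133.5.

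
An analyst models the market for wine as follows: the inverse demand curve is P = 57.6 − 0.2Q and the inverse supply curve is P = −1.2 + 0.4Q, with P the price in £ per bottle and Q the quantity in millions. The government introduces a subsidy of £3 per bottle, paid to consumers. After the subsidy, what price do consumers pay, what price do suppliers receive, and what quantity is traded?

Consumers pay £37; suppliers receive £40; quantity = 103.

Inverting to Q(P) form: Qd = 288 − 5P; Qs = 2.5P + 3.
Before the subsidy: set 288 − 5P = 2.5P + 3 → P* = £38, Q* = 98.
With a per-unit subsidy paid to consumers, each effectively pays P − 3, so demand becomes Qd = 288 − 5(P − 3).
New equilibrium: consumers pay £37, suppliers receive £40, Q = 103. (Wedge: Pb − Ps = −3.)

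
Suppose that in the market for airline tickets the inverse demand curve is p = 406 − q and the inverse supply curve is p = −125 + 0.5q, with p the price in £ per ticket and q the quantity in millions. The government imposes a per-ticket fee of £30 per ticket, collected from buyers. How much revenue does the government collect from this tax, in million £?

Inverting to q(p) form: qd = 406 − p; qs = 2p + 250.
Before the tax: set 406 − p = 2p + 250 → p* = £52, q* = 354.
With the tax collected from buyers, demand (in seller-price terms) shifts: qd = 406 − (p + 30).
Solving gives q = 334 with buyers paying £72 and suppliers receiving £42 (the £30 wedge).
Revenue = t · Q = 30 · 334 = £10020.

Tax revenue = £10020 million.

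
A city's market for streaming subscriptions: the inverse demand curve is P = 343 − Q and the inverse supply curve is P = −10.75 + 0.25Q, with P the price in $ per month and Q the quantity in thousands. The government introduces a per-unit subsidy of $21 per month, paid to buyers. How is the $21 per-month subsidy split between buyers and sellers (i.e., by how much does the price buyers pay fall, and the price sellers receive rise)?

Rewrite in direct form: Qd = 343 − P and Qs = 4P + 43.
Without the subsidy, 343 − P = 4P + 43 gives 5P = 300, so P* = $60 and Q* = 283.
With a per-unit subsidy paid to buyers, each effectively pays P − 21, so demand becomes Qd = 343 − (P − 21).
Solving gives Q = 299.8 with buyers paying $43.2 and sellers receiving $64.2 (the $21 wedge).
Gain to buyers: $16.8; to sellers: $4.2. (They sum to $21.)

Buyers gain $16.8 per month; sellers gain $4.2 per month.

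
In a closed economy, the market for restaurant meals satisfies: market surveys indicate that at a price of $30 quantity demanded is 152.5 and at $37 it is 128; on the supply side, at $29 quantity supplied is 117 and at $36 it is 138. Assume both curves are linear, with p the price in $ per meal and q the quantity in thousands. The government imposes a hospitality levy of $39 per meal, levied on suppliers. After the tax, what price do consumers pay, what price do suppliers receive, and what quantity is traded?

Consumers pay $53; suppliers receive $14; quantity = 72.

Demand slope: (128 − 152.5)/(37 − 30) = -3.5, so qd = 257.5 − 3.5p.
Supply slope: (138 − 117)/(36 − 29) = 3, so qs = 3p + 30.
Before the tax: set 257.5 − 3.5p = 3p + 30 → p* = $35, q* = 135.
With the tax collected from suppliers, supply shifts: qs = 3(p − 39) + 30.
Solving gives q = 72 with consumers paying $53 and suppliers receiving $14 (the $39 wedge).
The less price-elastic side of the market bears the larger share of a per-unit tax.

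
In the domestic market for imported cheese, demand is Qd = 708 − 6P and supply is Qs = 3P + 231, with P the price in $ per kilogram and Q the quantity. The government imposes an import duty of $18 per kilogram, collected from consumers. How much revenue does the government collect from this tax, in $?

Tax revenue = $6372.

Without the tax, 708 − 6P = 3P + 231 gives 9P = 477, so P* = $53 and Q* = 390.
With the tax collected from consumers, demand (in seller-price terms) shifts: Qd = 708 − 6(P + 18).
New equilibrium: consumers pay $59, suppliers receive $41, Q = 354. (Wedge: Pb − Ps = 18.)
Revenue = t · Q = 18 · 354 = $6372.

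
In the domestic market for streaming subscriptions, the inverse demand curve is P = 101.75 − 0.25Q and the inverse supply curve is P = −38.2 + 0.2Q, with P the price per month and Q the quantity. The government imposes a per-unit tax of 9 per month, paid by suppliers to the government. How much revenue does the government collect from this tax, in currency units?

Rewrite in direct form: Qd = 407 − 4P and Qs = 5P + 191.
Before the tax: set 407 − 4P = 5P + 191 → P* = 24, Q* = 311.
With the tax collected from suppliers, supply shifts: Qs = 5(P − 9) + 191.
Solving gives Q = 291 with consumers paying 29 and suppliers receiving 20 (the 9 wedge).
Revenue = t · Q = 9 · 291 = 2619.

Tax revenue = 2619.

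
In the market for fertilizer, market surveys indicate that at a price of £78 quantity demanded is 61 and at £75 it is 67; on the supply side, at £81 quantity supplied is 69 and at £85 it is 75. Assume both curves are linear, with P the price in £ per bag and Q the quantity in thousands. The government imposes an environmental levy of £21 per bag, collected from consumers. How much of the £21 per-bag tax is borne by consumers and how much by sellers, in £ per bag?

Demand slope: (67 − 61)/(75 − 78) = -2, so Qd = 217 − 2P.
Supply slope: (75 − 69)/(85 − 81) = 1.5, so Qs = 1.5P − 52.5.
Without the tax, 217 − 2P = 1.5P − 52.5 gives 3.5P = 269.5, so P* = £77 and Q* = 63.
With the tax collected from consumers, demand (in seller-price terms) shifts: Qd = 217 − 2(P + 21).
New equilibrium: consumers pay £86, sellers receive £65, Q = 45. (Wedge: Pb − Ps = 21.)
Burden on consumers: £9; on sellers: £12. (They sum to £21.)
The less price-elastic side of the market bears the larger share of a per-unit tax.

Consumers bear £9 per bag; sellers bear £12 per bag.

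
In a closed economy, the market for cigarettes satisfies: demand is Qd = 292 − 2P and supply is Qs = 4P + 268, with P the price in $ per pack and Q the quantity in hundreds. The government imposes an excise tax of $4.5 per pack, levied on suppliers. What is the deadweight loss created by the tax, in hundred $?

Without the tax, 292 − 2P = 4P + 268 gives 6P = 24, so P* = $4 and Q* = 284.
With the tax collected from suppliers, supply shifts: Qs = 4(P − 4.5) + 268.
Solving gives Q = 278 with buyers paying $7 and suppliers receiving $2.5 (the $4.5 wedge).
Quantity falls by |ΔQ| = |284 − 278| = 6.
DWL = ½ · t · |ΔQ| = ½ · 4.5 · 6 = $13.5.

Deadweight loss = $13.5 hundred.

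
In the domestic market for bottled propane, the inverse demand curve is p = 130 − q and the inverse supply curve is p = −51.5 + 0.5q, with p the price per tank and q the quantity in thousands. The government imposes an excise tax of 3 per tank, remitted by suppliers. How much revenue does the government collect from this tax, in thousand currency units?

Inverting to q(p) form: qd = 130 − p; qs = 2p + 103.
Without the tax, 130 − p = 2p + 103 gives 3p = 27, so p* = 9 and q* = 121.
With the tax collected from suppliers, supply shifts: qs = 2(p − 3) + 103.
Solving gives q = 119 with buyers paying 11 and suppliers receiving 8 (the 3 wedge).
Revenue = t · Q = 3 · 119 = 357.

Tax revenue = 357 thousand.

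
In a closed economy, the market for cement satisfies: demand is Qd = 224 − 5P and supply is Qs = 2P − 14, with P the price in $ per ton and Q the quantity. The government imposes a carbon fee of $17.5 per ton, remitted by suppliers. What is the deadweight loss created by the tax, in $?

Before the tax: set 224 − 5P = 2P − 14 → P* = $34, Q* = 54.
With the tax collected from suppliers, supply shifts: Qs = 2(P − 17.5) − 14.
New equilibrium: buyers pay $39, suppliers receive $21.5, Q = 29. (Wedge: Pb − Ps = 17.5.)
Quantity falls by |ΔQ| = |54 − 29| = 25.
DWL = ½ · t · |ΔQ| = ½ · 17.5 · 25 = $218.75.

Deadweight loss = $218.75.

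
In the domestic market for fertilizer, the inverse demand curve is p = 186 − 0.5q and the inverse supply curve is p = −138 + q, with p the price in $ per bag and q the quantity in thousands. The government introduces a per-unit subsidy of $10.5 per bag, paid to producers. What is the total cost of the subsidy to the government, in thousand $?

Inverting to q(p) form: qd = 372 − 2p; qs = p + 138.
Before the subsidy: set 372 − 2p = p + 138 → p* = $78, q* = 216.
With a per-unit subsidy paid to producers, each receives p + 10.5 per unit sold, so supply becomes qs = (p + 10.5) + 138.
Solving gives q = 223 with consumers paying $74.5 and producers receiving $85 (the $10.5 wedge).
Outlay = t · Q = 10.5 · 223 = $2341.5.

Government outlay = $2341.5 thousand.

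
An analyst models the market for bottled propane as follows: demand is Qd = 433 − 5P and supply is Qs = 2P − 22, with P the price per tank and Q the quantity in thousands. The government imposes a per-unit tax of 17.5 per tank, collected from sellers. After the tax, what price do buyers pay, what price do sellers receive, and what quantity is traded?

Buyers pay 70; sellers receive 52.5; quantity = 83.

Before the tax: set 433 − 5P = 2P − 22 → P* = 65, Q* = 108.
With the tax collected from sellers, supply shifts: Qs = 2(P − 17.5) − 22.
Solving gives Q = 83 with buyers paying 70 and sellers receiving 52.5 (the 17.5 wedge).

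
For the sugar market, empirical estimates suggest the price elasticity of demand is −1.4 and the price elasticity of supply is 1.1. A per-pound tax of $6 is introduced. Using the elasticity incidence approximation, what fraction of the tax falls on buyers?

Incidence ratio: buyers' share ≈ εs / (εs + |εd|) = 1.1 / (1.1 + 1.4) = 0.44.
Supply is the less elastic side, so buyers bear the smaller share.

Buyers' share ≈ 0.44.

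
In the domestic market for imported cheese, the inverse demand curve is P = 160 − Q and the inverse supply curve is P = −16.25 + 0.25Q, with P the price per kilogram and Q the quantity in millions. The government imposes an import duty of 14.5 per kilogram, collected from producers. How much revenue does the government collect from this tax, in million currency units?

Inverting to Q(P) form: Qd = 160 − P; Qs = 4P + 65.
Without the tax, 160 − P = 4P + 65 gives 5P = 95, so P* = 19 and Q* = 141.
With the tax collected from producers, supply shifts: Qs = 4(P − 14.5) + 65.
Solving gives Q = 129.4 with consumers paying 30.6 and producers receiving 16.1 (the 14.5 wedge).
Revenue = t · Q = 14.5 · 129.4 = 1876.3.

Tax revenue = 1876.3 million.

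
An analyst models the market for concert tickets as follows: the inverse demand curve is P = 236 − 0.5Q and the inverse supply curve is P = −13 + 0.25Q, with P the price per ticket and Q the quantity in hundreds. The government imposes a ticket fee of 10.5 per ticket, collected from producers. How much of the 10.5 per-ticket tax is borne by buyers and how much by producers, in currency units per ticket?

Buyers bear 7 per ticket; producers bear 3.5 per ticket.

Inverting to Q(P) form: Qd = 472 − 2P; Qs = 4P + 52.
Without the tax, 472 − 2P = 4P + 52 gives 6P = 420, so P* = 70 and Q* = 332.
With the tax collected from producers, supply shifts: Qs = 4(P − 10.5) + 52.
Solving gives Q = 318 with buyers paying 77 and producers receiving 66.5 (the 10.5 wedge).
Burden on buyers: 7; on producers: 3.5. (They sum to 10.5.)
The less price-elastic side of the market bears the larger share of a per-unit tax.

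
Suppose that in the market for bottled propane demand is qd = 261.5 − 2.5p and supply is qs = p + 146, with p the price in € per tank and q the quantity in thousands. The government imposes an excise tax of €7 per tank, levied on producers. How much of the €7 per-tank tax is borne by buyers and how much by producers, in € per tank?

Without the tax, 261.5 − 2.5p = p + 146 gives 3.5p = 115.5, so p* = €33 and q* = 179.
With the tax collected from producers, supply shifts: qs = (p − 7) + 146.
New equilibrium: buyers pay €35, producers receive €28, q = 174. (Wedge: pb − ps = 7.)
Burden on buyers: €2; on producers: €5. (They sum to €7.)
The less price-elastic side of the market bears the larger share of a per-unit tax.

Buyers bear €2 per tank; producers bear €5 per tank.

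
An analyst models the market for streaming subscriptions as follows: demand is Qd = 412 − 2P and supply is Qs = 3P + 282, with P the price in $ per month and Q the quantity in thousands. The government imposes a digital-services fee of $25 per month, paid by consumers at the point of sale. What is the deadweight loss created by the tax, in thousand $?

Deadweight loss = $375 thousand.

Before the tax: set 412 − 2P = 3P + 282 → P* = $26, Q* = 360.
With the tax collected from consumers, demand (in seller-price terms) shifts: Qd = 412 − 2(P + 25).
Solving gives Q = 330 with consumers paying $41 and sellers receiving $16 (the $25 wedge).
Quantity falls by |ΔQ| = |360 − 330| = 30.
DWL = ½ · t · |ΔQ| = ½ · 25 · 30 = $375.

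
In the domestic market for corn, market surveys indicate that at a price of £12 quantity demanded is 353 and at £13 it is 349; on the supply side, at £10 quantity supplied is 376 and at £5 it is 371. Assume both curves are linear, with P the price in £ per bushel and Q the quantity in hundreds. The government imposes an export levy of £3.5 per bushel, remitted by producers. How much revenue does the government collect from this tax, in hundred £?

Tax revenue = £1295.7 hundred.

Demand slope: (349 − 353)/(13 − 12) = -4, so Qd = 401 − 4P.
Supply slope: (371 − 376)/(5 − 10) = 1, so Qs = P + 366.
Without the tax, 401 − 4P = P + 366 gives 5P = 35, so P* = £7 and Q* = 373.
With the tax collected from producers, supply shifts: Qs = (P − 3.5) + 366.
New equilibrium: buyers pay £7.7, producers receive £4.2, Q = 370.2. (Wedge: Pb − Ps = 3.5.)
Revenue = t · Q = 3.5 · 370.2 = £1295.7.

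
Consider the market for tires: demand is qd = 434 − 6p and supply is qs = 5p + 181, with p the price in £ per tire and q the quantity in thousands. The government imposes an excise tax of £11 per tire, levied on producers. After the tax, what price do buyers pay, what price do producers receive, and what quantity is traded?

Buyers pay £28; producers receive £17; quantity = 266.

Without the tax, 434 − 6p = 5p + 181 gives 11p = 253, so p* = £23 and q* = 296.
With the tax collected from producers, supply shifts: qs = 5(p − 11) + 181.
New equilibrium: buyers pay £28, producers receive £17, q = 266. (Wedge: pb − ps = 11.)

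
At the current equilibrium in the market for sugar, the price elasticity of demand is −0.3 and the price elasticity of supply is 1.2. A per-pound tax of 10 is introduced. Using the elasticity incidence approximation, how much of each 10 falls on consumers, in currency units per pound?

Consumers bear ≈ 8 per pound.

Incidence ratio: consumers' share ≈ εs / (εs + |εd|) = 1.2 / (1.2 + 0.3) = 0.8.
So consumers bear ≈ 0.8 × 10 = 8; sellers bear 2.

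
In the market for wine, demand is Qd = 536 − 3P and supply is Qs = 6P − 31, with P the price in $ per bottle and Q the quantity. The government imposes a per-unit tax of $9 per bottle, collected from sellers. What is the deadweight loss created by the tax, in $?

Deadweight loss = $81.

Without the tax, 536 − 3P = 6P − 31 gives 9P = 567, so P* = $63 and Q* = 347.
With the tax collected from sellers, supply shifts: Qs = 6(P − 9) − 31.
Solving gives Q = 329 with consumers paying $69 and sellers receiving $60 (the $9 wedge).
Quantity falls by |ΔQ| = |347 − 329| = 18.
DWL = ½ · t · |ΔQ| = ½ · 9 · 18 = $81.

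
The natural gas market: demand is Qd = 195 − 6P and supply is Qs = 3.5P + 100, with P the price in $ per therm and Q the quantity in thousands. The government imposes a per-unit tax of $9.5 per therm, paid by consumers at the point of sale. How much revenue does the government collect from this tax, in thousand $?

Without the tax, 195 − 6P = 3.5P + 100 gives 9.5P = 95, so P* = $10 and Q* = 135.
With the tax collected from consumers, demand (in seller-price terms) shifts: Qd = 195 − 6(P + 9.5).
Solving gives Q = 114 with consumers paying $13.5 and producers receiving $4 (the $9.5 wedge).
Revenue = t · Q = 9.5 · 114 = $1083.

Tax revenue = $1083 thousand.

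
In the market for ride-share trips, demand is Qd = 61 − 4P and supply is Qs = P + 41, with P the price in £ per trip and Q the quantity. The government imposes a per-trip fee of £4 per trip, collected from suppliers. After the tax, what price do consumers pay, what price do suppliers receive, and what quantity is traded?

Without the tax, 61 − 4P = P + 41 gives 5P = 20, so P* = £4 and Q* = 45.
With the tax collected from suppliers, supply shifts: Qs = (P − 4) + 41.
New equilibrium: consumers pay £4.8, suppliers receive £0.8, Q = 41.8. (Wedge: Pb − Ps = 4.)

Consumers pay £4.8; suppliers receive £0.8; quantity = 41.8.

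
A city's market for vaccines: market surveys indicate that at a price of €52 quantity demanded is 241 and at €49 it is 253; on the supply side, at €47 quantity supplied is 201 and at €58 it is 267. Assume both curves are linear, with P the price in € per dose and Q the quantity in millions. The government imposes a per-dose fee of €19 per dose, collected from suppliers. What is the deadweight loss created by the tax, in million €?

Deadweight loss = €433.2 million.

Demand slope: (253 − 241)/(49 − 52) = -4, so Qd = 449 − 4P.
Supply slope: (267 − 201)/(58 − 47) = 6, so Qs = 6P − 81.
Before the tax: set 449 − 4P = 6P − 81 → P* = €53, Q* = 237.
With the tax collected from suppliers, supply shifts: Qs = 6(P − 19) − 81.
New equilibrium: buyers pay €64.4, suppliers receive €45.4, Q = 191.4. (Wedge: Pb − Ps = 19.)
Quantity falls by |ΔQ| = |237 − 191.4| = 45.6.
DWL = ½ · t · |ΔQ| = ½ · 19 · 45.6 = €433.2.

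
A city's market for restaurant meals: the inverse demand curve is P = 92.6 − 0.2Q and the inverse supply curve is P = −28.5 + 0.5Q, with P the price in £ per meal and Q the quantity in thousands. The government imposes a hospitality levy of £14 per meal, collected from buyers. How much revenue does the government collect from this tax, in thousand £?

Tax revenue = £2142 thousand.

Rewrite in direct form: Qd = 463 − 5P and Qs = 2P + 57.
Before the tax: set 463 − 5P = 2P + 57 → P* = £58, Q* = 173.
With the tax collected from buyers, demand (in seller-price terms) shifts: Qd = 463 − 5(P + 14).
Solving gives Q = 153 with buyers paying £62 and producers receiving £48 (the £14 wedge).
Revenue = t · Q = 14 · 153 = £2142.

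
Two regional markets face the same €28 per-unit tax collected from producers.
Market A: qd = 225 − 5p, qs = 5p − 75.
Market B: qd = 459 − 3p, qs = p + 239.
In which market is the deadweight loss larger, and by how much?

Market A, by €686.

Market A: pre-tax p* = €30, q* = 75; post-tax q = 5; deadweight loss = €980.
Market B: pre-tax p* = €55, q* = 294; post-tax q = 273; deadweight loss = €294.
Difference: €980 vs €294 → market A is larger by €686.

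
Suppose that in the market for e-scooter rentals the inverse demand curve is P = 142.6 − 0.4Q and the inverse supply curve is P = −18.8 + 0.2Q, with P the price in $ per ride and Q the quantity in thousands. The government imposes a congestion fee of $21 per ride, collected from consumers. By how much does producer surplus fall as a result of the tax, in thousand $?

Inverting to Q(P) form: Qd = 356.5 − 2.5P; Qs = 5P + 94.
Before the tax: set 356.5 − 2.5P = 5P + 94 → P* = $35, Q* = 269.
With the tax collected from consumers, demand (in seller-price terms) shifts: Qd = 356.5 − 2.5(P + 21).
New equilibrium: consumers pay $49, producers receive $28, Q = 234. (Wedge: Pb − Ps = 21.)
ΔPS is the trapezoid between Q = 234 and Q = 269 of height $7: ½ · (269 + 234) · 7 = $1760.5.

Producer surplus falls by $1760.5 thousand.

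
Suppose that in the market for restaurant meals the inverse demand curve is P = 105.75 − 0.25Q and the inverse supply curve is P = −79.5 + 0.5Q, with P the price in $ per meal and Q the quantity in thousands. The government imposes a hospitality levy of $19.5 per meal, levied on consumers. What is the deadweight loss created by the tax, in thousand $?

Inverting to Q(P) form: Qd = 423 − 4P; Qs = 2P + 159.
Without the tax, 423 − 4P = 2P + 159 gives 6P = 264, so P* = $44 and Q* = 247.
With the tax collected from consumers, demand (in seller-price terms) shifts: Qd = 423 − 4(P + 19.5).
New equilibrium: consumers pay $50.5, sellers receive $31, Q = 221. (Wedge: Pb − Ps = 19.5.)
Quantity falls by |ΔQ| = |247 − 221| = 26.
DWL = ½ · t · |ΔQ| = ½ · 19.5 · 26 = $253.5.

Deadweight loss = $253.5 thousand.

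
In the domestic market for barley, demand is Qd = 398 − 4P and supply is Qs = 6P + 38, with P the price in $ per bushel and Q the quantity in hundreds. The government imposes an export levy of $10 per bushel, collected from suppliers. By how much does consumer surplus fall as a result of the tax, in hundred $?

Consumer surplus falls by $1452 hundred.

Without the tax, 398 − 4P = 6P + 38 gives 10P = 360, so P* = $36 and Q* = 254.
With the tax collected from suppliers, supply shifts: Qs = 6(P − 10) + 38.
New equilibrium: consumers pay $42, suppliers receive $32, Q = 230. (Wedge: Pb − Ps = 10.)
ΔCS is the trapezoid between Q = 230 and Q = 254 of height $6: ½ · (254 + 230) · 6 = $1452.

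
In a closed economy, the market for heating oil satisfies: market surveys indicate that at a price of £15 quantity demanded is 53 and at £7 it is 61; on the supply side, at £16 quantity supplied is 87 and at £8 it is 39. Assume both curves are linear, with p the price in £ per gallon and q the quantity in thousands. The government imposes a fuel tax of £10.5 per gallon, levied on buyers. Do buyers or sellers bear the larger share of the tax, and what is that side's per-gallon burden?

Demand slope: (61 − 53)/(7 − 15) = -1, so qd = 68 − p.
Supply slope: (39 − 87)/(8 − 16) = 6, so qs = 6p − 9.
Without the tax, 68 − p = 6p − 9 gives 7p = 77, so p* = £11 and q* = 57.
With the tax collected from buyers, demand (in seller-price terms) shifts: qd = 68 − (p + 10.5).
New equilibrium: buyers pay £20, sellers receive £9.5, q = 48. (Wedge: pb − ps = 10.5.)
Per-gallon burden: buyers £9, sellers £1.5.
Buyers take the larger share because demand is less price-elastic here (demand slope 1 vs supply slope 6).

Buyers bear the larger share: £9 per gallon.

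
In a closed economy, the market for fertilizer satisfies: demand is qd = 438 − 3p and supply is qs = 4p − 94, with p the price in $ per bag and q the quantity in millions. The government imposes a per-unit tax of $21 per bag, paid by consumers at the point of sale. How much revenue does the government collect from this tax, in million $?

Before the tax: set 438 − 3p = 4p − 94 → p* = $76, q* = 210.
With the tax collected from consumers, demand (in seller-price terms) shifts: qd = 438 − 3(p + 21).
New equilibrium: consumers pay $88, suppliers receive $67, q = 174. (Wedge: pb − ps = 21.)
Revenue = t · Q = 21 · 174 = $3654.

Tax revenue = $3654 million.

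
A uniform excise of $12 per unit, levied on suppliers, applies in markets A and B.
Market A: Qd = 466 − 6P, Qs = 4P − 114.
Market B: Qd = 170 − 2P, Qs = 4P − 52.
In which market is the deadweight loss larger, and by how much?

Market A: pre-tax P* = $58, Q* = 118; post-tax Q = 89.2; deadweight loss = $172.8.
Market B: pre-tax P* = $37, Q* = 96; post-tax Q = 80; deadweight loss = $96.
Difference: $172.8 vs $96 → market A is larger by $76.8.

Market A, by $76.8.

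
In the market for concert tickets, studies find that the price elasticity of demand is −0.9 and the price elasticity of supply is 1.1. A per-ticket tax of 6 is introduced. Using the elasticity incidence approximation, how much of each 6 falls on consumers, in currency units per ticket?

Consumers bear ≈ 3.3 per ticket.

Incidence ratio: consumers' share ≈ εs / (εs + |εd|) = 1.1 / (1.1 + 0.9) = 0.55.
So consumers bear ≈ 0.55 × 6 = 3.3; sellers bear 2.7.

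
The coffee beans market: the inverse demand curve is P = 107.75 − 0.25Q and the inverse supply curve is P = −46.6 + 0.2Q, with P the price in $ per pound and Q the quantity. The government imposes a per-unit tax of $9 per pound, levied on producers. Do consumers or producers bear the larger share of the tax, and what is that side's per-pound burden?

Inverting to Q(P) form: Qd = 431 − 4P; Qs = 5P + 233.
Before the tax: set 431 − 4P = 5P + 233 → P* = $22, Q* = 343.
With the tax collected from producers, supply shifts: Qs = 5(P − 9) + 233.
Solving gives Q = 323 with consumers paying $27 and producers receiving $18 (the $9 wedge).
Per-pound burden: consumers $5, producers $4.
Consumers take the larger share because demand is less price-elastic here (demand slope 4 vs supply slope 5).

Consumers bear the larger share: $5 per pound.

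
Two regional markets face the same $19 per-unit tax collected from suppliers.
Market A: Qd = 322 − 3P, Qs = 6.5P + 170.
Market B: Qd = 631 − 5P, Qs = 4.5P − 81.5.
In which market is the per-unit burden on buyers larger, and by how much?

Market A, by $4.

Market A: pre-tax P* = $16, Q* = 274; post-tax Q = 235; per-unit burden on buyers = $13.
Market B: pre-tax P* = $75, Q* = 256; post-tax Q = 211; per-unit burden on buyers = $9.
Difference: $13 vs $9 → market A is larger by $4.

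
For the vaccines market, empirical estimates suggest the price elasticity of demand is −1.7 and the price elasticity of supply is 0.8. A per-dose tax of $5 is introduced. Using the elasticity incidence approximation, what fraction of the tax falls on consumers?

Consumers' share ≈ 0.32.

Incidence ratio: consumers' share ≈ εs / (εs + |εd|) = 0.8 / (0.8 + 1.7) = 0.32.
Supply is the less elastic side, so consumers bear the smaller share.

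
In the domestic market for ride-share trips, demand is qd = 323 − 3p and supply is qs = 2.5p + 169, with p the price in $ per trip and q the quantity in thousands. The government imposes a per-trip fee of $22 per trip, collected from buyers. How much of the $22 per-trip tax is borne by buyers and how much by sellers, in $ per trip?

Before the tax: set 323 − 3p = 2.5p + 169 → p* = $28, q* = 239.
With the tax collected from buyers, demand (in seller-price terms) shifts: qd = 323 − 3(p + 22).
New equilibrium: buyers pay $38, sellers receive $16, q = 209. (Wedge: pb − ps = 22.)
Burden on buyers: $10; on sellers: $12. (They sum to $22.)

Buyers bear $10 per trip; sellers bear $12 per trip.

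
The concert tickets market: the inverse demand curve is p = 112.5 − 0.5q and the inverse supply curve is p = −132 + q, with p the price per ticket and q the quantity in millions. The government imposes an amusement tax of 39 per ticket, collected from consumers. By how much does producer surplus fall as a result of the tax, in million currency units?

Inverting to q(p) form: qd = 225 − 2p; qs = p + 132.
Before the tax: set 225 − 2p = p + 132 → p* = 31, q* = 163.
With the tax collected from consumers, demand (in seller-price terms) shifts: qd = 225 − 2(p + 39).
New equilibrium: consumers pay 44, suppliers receive 5, q = 137. (Wedge: pb − ps = 39.)
ΔPS is the trapezoid between Q = 137 and Q = 163 of height 26: ½ · (163 + 137) · 26 = 3900.

Producer surplus falls by 3900 million.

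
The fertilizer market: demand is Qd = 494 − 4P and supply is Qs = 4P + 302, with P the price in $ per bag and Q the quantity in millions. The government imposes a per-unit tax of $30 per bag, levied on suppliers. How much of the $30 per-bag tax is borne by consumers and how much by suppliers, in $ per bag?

Consumers bear $15 per bag; suppliers bear $15 per bag.

Without the tax, 494 − 4P = 4P + 302 gives 8P = 192, so P* = $24 and Q* = 398.
With the tax collected from suppliers, supply shifts: Qs = 4(P − 30) + 302.
New equilibrium: consumers pay $39, suppliers receive $9, Q = 338. (Wedge: Pb − Ps = 30.)
Burden on consumers: $15; on suppliers: $15. (They sum to $30.)
The less price-elastic side of the market bears the larger share of a per-unit tax.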